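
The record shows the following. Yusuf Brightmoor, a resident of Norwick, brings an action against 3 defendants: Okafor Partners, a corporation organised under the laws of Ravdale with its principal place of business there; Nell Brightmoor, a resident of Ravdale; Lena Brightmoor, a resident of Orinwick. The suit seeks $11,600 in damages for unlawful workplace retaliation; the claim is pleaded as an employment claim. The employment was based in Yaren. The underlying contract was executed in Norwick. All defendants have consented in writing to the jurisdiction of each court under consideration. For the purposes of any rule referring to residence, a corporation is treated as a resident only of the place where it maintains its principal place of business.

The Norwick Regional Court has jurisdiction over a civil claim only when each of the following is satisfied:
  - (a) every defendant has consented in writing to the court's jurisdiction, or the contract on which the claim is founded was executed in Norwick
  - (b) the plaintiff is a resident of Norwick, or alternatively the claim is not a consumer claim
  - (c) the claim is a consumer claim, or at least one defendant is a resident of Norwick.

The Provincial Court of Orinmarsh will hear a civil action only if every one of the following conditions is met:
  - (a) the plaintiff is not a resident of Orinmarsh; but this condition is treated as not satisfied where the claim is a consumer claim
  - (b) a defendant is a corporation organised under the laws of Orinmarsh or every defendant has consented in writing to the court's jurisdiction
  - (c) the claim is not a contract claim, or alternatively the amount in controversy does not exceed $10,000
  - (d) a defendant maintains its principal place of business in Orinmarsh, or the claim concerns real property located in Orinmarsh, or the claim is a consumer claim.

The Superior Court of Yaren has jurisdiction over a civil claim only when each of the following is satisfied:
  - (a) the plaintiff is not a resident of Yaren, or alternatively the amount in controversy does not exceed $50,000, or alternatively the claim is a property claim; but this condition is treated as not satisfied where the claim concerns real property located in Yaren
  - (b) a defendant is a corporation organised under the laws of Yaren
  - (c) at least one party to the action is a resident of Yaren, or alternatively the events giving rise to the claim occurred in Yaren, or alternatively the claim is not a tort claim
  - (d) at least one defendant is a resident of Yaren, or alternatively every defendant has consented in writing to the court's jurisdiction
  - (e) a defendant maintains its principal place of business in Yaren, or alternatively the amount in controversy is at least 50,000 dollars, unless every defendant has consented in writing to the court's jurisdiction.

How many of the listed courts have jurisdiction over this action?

The Norwick Regional Court:
  (a) Every defendant has filed written consent — that alternative is enough. Satisfied.
  (b) The plaintiff resides in Norwick, which satisfies one of the alternatives. Met.
  (c) The claim is an employment claim, not a consumer claim; no defendant resides in Norwick (they reside in Ravdale, Ravdale, Orinwick) — none of the alternatives is met. Not satisfied.
  → The court lacks jurisdiction.
The Provincial Court of Orinmarsh:
  (a) The plaintiff resides in Norwick, which is not Orinmarsh. And the carve-out is inapplicable — the claim is an employment claim, not a consumer claim. Satisfied.
  (b) Every defendant has filed written consent, so one alternative holds. Condition met.
  (c) The claim is an employment claim, not a contract claim, so this disjunct is met. Condition met.
  (d) The corporate defendant(s) have their principal place of business in Ravdale, not Orinmarsh; the claim does not concern real property; the claim is an employment claim, not a consumer claim — none of the alternatives is met. Fails.
  → The court lacks jurisdiction.
The Superior Court of Yaren:
  (a) The plaintiff resides in Norwick, which is not Yaren, so one alternative holds. The exception is not triggered, since the claim does not concern real property. Condition met.
  (b) The corporate defendant(s) are organised in Ravdale, not Yaren. Condition not met.
  (c) The operative events occurred in Yaren, so this disjunct is met. Satisfied.
  (d) Every defendant has filed written consent, so this disjunct is met. Met.
  (e) The corporate defendant(s) have their principal place of business in Ravdale, not Yaren; the amount in controversy is $11,600, below the USD 50,000 floor — no alternative holds. The proviso rescues it, though: every defendant has filed written consent. Satisfied.
  → The court lacks jurisdiction.
No court satisfies all of its conditions.

0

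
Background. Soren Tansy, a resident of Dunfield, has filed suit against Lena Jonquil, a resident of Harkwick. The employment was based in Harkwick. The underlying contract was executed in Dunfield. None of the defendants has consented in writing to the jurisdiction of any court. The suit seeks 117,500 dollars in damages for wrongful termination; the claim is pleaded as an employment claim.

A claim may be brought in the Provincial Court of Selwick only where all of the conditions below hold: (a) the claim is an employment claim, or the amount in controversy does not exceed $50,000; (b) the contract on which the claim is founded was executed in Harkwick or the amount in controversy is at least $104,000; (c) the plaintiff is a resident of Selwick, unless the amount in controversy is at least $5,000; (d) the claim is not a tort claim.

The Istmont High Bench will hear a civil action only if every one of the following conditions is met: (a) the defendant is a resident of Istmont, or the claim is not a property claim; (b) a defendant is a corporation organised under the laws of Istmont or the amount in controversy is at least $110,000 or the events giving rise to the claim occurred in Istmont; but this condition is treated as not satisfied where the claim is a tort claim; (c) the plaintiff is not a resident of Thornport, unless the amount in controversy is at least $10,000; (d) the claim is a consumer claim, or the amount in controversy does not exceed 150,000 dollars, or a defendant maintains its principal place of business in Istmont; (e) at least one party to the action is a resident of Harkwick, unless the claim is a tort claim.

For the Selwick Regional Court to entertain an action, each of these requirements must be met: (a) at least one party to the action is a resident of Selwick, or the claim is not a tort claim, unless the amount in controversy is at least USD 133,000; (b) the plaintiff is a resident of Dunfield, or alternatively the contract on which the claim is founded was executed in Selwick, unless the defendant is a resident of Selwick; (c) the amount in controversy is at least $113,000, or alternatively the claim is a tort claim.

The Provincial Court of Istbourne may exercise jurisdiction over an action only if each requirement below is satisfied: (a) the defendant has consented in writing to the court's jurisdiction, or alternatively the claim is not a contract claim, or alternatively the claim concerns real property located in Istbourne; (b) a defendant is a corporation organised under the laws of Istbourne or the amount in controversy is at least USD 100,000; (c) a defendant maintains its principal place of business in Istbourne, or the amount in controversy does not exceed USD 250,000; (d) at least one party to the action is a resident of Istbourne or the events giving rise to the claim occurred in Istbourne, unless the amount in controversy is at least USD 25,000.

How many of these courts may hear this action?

The Provincial Court of Selwick:
  (a) The claim is an employment claim, which satisfies one of the alternatives. Met.
  (b) The amount in controversy is $117,500, which meets the USD 104,000 floor — that alternative is enough. Met.
  (c) The plaintiff resides in Dunfield, not Selwick. But the amount in controversy is 117,500 dollars, which meets the USD 5,000 floor, and the 'unless' clause therefore excuses the requirement. Met.
  (d) The claim is an employment claim, not a tort claim. Condition met.
  → The court has jurisdiction.
The Istmont High Bench:
  (a) The claim is an employment claim, not a property claim, so one alternative holds. Satisfied.
  (b) The amount in controversy is $117,500, which meets the $110,000 floor, so one alternative holds. The carve-out does not apply: the claim is an employment claim, not a tort claim. Met.
  (c) The plaintiff resides in Dunfield, which is not Thornport. Condition met.
  (d) The amount in controversy is USD 117,500, within the USD 150,000 ceiling, so one alternative holds. Met.
  (e) Lena Jonquil resides in Harkwick. Condition met.
  → All conditions met; jurisdiction exists.
The Selwick Regional Court:
  (a) The claim is an employment claim, not a tort claim, which satisfies one of the alternatives. Met.
  (b) The plaintiff resides in Dunfield, so one alternative holds. Satisfied.
  (c) The amount in controversy is 117,500 dollars, which meets the 113,000 dollars floor — that alternative is enough. Satisfied.
  → All conditions met; jurisdiction exists.
The Provincial Court of Istbourne:
  (a) The claim is an employment claim, not a contract claim — that alternative is enough. Condition met.
  (b) The amount in controversy is USD 117,500, which meets the $100,000 floor, so this disjunct is met. Condition met.
  (c) The amount in controversy is 117,500 dollars, within the $250,000 ceiling, which satisfies one of the alternatives. Satisfied.
  (d) No party resides in Istbourne; the operative events occurred in Harkwick, not Istbourne — every alternative fails. The proviso rescues it, though: the amount in controversy is $117,500, which meets the 25,000 dollars floor. Condition met.
  → Jurisdiction lies.
Courts with jurisdiction: the Provincial Court of Selwick, the Istmont High Bench, the Selwick Regional Court, the Provincial Court of Istbourne — 4 in total.

4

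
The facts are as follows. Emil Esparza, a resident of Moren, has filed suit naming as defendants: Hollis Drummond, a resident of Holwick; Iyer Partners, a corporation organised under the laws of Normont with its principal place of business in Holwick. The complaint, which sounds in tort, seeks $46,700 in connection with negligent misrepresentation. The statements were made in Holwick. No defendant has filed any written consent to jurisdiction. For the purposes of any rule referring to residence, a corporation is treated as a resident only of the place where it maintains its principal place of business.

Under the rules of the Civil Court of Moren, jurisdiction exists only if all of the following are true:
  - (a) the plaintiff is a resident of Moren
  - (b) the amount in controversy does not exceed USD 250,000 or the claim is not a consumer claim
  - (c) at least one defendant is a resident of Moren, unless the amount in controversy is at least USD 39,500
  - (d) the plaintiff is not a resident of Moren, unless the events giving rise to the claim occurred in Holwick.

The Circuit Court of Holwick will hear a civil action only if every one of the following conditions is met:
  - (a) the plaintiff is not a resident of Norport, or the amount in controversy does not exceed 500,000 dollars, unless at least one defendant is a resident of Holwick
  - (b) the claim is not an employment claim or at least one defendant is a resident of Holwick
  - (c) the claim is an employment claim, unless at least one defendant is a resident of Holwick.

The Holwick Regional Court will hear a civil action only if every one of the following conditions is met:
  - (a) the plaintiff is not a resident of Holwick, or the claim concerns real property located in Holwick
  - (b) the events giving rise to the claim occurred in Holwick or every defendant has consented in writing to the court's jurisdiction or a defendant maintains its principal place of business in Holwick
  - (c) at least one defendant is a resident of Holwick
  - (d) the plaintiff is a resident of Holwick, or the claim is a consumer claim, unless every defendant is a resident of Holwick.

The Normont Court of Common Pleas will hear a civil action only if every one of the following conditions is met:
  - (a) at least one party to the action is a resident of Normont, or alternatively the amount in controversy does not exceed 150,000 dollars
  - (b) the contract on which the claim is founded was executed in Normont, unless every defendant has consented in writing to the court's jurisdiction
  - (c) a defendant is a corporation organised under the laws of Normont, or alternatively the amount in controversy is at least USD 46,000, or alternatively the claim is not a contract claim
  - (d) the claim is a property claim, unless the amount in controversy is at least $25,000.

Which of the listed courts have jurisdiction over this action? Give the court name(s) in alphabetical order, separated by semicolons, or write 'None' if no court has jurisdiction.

the Circuit Court of Holwick; the Civil Court of Moren; the Holwick Regional Court

The Civil Court of Moren:
  (a) The plaintiff resides in Moren. Met.
  (b) The amount in controversy is 46,700 dollars, within the $250,000 ceiling, which satisfies one of the alternatives. Satisfied.
  (c) No defendant resides in Moren (they reside in Holwick, Holwick). However, the amount in controversy is 46,700 dollars, which meets the 39,500 dollars floor, so the 'unless' proviso supplies this condition. Satisfied.
  (d) The plaintiff resides in Moren. But the operative events occurred in Holwick, and the 'unless' clause therefore excuses the requirement. Satisfied.
  → Jurisdiction lies.
The Circuit Court of Holwick:
  (a) The plaintiff resides in Moren, which is not Norport, so one alternative holds. Met.
  (b) The claim is a tort claim, not an employment claim — that alternative is enough. Condition met.
  (c) The claim is a tort claim, not an employment claim. But Hollis Drummond resides in Holwick, and the 'unless' clause therefore excuses the requirement. Satisfied.
  → Every requirement is satisfied — jurisdiction.
The Holwick Regional Court:
  (a) The plaintiff resides in Moren, which is not Holwick, so one alternative holds. Condition met.
  (b) The operative events occurred in Holwick, so this disjunct is met. Met.
  (c) Hollis Drummond resides in Holwick. Condition met.
  (d) The plaintiff resides in Moren, not Holwick; the claim is a tort claim, not a consumer claim — none of the alternatives is met. But the defendants reside as follows — Hollis Drummond in Holwick, Iyer Partners in Holwick — all in Holwick, and the 'unless' clause therefore excuses the requirement. Condition met.
  → Every requirement is satisfied — jurisdiction.
The Normont Court of Common Pleas:
  (a) The amount in controversy is 46,700 dollars, within the $150,000 ceiling — that alternative is enough. Condition met.
  (b) No contract (and hence no place of execution) is alleged. The proviso offers no rescue either, since no such written consent has been filed. Not satisfied.
  (c) Iyer Partners is organised under the laws of Normont, which satisfies one of the alternatives. Met.
  (d) The claim is a tort claim, not a property claim. But the amount in controversy is $46,700, which meets the $25,000 floor, and the 'unless' clause therefore excuses the requirement. Condition met.
  → At least one condition fails; no jurisdiction.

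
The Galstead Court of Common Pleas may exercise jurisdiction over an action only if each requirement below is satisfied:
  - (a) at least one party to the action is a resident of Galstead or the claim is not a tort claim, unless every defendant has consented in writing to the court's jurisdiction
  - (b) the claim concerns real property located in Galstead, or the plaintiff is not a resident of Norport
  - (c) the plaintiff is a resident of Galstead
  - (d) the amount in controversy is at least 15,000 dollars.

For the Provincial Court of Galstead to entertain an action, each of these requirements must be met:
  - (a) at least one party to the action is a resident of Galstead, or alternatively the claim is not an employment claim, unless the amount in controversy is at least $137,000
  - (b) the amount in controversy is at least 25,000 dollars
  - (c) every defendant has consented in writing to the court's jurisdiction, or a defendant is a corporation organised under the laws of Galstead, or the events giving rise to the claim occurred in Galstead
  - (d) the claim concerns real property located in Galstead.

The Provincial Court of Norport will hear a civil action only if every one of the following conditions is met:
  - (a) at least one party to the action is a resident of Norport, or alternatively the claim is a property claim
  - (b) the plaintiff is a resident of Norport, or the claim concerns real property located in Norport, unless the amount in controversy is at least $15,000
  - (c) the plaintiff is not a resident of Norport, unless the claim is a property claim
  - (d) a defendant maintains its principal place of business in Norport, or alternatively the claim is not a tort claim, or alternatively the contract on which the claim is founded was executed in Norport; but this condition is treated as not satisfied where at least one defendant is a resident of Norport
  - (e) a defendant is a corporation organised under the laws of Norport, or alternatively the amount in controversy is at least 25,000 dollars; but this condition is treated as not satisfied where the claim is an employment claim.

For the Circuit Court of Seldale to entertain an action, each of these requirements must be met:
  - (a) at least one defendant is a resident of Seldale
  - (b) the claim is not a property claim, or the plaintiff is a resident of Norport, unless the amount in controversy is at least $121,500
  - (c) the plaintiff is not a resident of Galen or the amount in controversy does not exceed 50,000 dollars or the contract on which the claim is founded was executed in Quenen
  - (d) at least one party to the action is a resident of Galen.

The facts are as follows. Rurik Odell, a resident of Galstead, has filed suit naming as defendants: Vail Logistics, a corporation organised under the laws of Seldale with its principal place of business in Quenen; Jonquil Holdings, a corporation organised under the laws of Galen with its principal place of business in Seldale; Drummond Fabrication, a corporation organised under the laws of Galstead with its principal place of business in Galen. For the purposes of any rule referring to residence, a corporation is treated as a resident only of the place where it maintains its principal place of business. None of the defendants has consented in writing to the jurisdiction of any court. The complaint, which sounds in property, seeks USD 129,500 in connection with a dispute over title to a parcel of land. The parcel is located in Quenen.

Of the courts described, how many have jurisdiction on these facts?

3

The Galstead Court of Common Pleas:
  (a) Rurik Odell resides in Galstead, which satisfies one of the alternatives. Satisfied.
  (b) The plaintiff resides in Galstead, which is not Norport, so one alternative holds. Condition met.
  (c) The plaintiff resides in Galstead. Met.
  (d) The amount in controversy is $129,500, which meets the $15,000 floor. Met.
  → Jurisdiction lies.
The Provincial Court of Galstead:
  (a) Rurik Odell resides in Galstead, which satisfies one of the alternatives. Satisfied.
  (b) The amount in controversy is USD 129,500, which meets the 25,000 dollars floor. Condition met.
  (c) Drummond Fabrication is organised under the laws of Galstead, so this disjunct is met. Condition met.
  (d) The property lies in Quenen, not Galstead. Condition not met.
  → At least one condition fails; no jurisdiction.
The Provincial Court of Norport:
  (a) The claim is a property claim, which satisfies one of the alternatives. Met.
  (b) The plaintiff resides in Galstead, not Norport; the property lies in Quenen, not Norport — no alternative holds. However, the amount in controversy is 129,500 dollars, which meets the USD 15,000 floor, so the 'unless' proviso supplies this condition. Met.
  (c) The plaintiff resides in Galstead, which is not Norport. Met.
  (d) The claim is a property claim, not a tort claim, so one alternative holds. The exception is not triggered, since no defendant resides in Norport (they reside in Quenen, Seldale, Galen). Met.
  (e) The amount in controversy is 129,500 dollars, which meets the $25,000 floor, so this disjunct is met. The exception is not triggered, since the claim is a property claim, not an employment claim. Condition met.
  → Jurisdiction lies.
The Circuit Court of Seldale:
  (a) Jonquil Holdings resides in Seldale. Met.
  (b) The claim is a property claim; the plaintiff resides in Galstead, not Norport — none of the alternatives is met. But the amount in controversy is 129,500 dollars, which meets the $121,500 floor, and the 'unless' clause therefore excuses the requirement. Satisfied.
  (c) The plaintiff resides in Galstead, which is not Galen, so this disjunct is met. Met.
  (d) Drummond Fabrication resides in Galen. Satisfied.
  → Every requirement is satisfied — jurisdiction.
Courts with jurisdiction: the Galstead Court of Common Pleas, the Provincial Court of Norport, the Circuit Court of Seldale — 3 in total.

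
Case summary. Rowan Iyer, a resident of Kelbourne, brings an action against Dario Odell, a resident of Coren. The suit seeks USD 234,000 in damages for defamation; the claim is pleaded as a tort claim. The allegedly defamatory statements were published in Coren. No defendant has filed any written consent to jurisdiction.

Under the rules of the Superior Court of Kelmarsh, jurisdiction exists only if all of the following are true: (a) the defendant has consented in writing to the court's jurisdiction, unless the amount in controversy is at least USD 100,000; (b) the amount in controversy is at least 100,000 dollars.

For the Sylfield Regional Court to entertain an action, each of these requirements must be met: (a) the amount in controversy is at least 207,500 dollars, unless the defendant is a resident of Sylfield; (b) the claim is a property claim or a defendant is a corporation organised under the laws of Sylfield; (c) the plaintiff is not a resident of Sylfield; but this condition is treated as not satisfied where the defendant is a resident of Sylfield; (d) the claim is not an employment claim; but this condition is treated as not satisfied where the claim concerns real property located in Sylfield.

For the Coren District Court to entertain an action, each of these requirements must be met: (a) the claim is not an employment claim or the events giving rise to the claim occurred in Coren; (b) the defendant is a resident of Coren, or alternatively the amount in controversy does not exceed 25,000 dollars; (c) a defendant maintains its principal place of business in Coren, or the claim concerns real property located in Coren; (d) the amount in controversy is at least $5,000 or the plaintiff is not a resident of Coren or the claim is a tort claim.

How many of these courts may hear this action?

The Superior Court of Kelmarsh:
  (a) No such written consent has been filed. But the amount in controversy is $234,000, which meets the USD 100,000 floor, and the 'unless' clause therefore excuses the requirement. Met.
  (b) The amount in controversy is USD 234,000, which meets the USD 100,000 floor. Met.
  → The court has jurisdiction.
The Sylfield Regional Court:
  (a) The amount in controversy is USD 234,000, which meets the USD 207,500 floor. Condition met.
  (b) The claim is a tort claim, not a property claim; no defendant is a corporation — no alternative holds. Not met.
  (c) The plaintiff resides in Kelbourne, which is not Sylfield. And the carve-out is inapplicable — the defendant resides in Coren, not Sylfield. Met.
  (d) The claim is a tort claim, not an employment claim. The carve-out does not apply: the claim does not concern real property. Met.
  → No jurisdiction.
The Coren District Court:
  (a) The claim is a tort claim, not an employment claim, so this disjunct is met. Condition met.
  (b) The defendant resides in Coren, so this disjunct is met. Condition met.
  (c) No defendant is a corporation; the claim does not concern real property — no alternative holds. Not satisfied.
  (d) The amount in controversy is $234,000, which meets the USD 5,000 floor — that alternative is enough. Condition met.
  → At least one condition fails; no jurisdiction.
Courts with jurisdiction: the Superior Court of Kelmarsh — 1 in total.

1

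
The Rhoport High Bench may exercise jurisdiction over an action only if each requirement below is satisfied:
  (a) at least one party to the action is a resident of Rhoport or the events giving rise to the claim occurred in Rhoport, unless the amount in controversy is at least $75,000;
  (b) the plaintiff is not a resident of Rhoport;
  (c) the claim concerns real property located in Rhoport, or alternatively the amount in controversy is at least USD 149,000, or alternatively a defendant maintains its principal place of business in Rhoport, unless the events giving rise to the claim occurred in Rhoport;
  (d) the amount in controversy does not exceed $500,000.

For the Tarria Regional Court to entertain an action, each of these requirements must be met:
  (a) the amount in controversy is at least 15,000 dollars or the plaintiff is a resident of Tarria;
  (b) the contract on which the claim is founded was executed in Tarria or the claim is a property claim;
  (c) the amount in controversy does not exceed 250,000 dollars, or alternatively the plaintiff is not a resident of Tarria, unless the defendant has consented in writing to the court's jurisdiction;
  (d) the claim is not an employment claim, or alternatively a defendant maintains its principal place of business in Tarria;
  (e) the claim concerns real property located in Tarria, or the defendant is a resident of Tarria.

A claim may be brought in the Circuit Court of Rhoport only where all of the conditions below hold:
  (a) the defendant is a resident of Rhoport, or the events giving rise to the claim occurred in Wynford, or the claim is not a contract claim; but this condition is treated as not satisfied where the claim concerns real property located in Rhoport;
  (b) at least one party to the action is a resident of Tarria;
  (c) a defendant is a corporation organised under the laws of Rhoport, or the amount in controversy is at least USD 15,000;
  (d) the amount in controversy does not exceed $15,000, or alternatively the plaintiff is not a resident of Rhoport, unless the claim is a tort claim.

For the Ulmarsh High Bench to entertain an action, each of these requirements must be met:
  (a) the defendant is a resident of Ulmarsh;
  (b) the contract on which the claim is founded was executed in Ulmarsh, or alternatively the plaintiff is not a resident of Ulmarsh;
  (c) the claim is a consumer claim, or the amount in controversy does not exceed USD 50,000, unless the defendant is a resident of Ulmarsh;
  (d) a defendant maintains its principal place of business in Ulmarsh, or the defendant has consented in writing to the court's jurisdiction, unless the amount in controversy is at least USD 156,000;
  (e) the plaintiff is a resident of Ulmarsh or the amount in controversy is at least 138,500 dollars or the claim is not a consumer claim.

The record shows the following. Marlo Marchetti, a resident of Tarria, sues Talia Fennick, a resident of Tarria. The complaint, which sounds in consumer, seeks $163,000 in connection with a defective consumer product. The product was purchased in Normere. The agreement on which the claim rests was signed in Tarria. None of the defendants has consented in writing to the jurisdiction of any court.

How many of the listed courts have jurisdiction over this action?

The Rhoport High Bench:
  (a) No party resides in Rhoport; the operative events occurred in Normere, not Rhoport — no alternative holds. But the amount in controversy is 163,000 dollars, which meets the USD 75,000 floor, and the 'unless' clause therefore excuses the requirement. Met.
  (b) The plaintiff resides in Tarria, which is not Rhoport. Condition met.
  (c) The amount in controversy is 163,000 dollars, which meets the $149,000 floor, so this disjunct is met. Satisfied.
  (d) The amount in controversy is USD 163,000, within the 500,000 dollars ceiling. Condition met.
  → Jurisdiction lies.
The Tarria Regional Court:
  (a) The amount in controversy is USD 163,000, which meets the $15,000 floor, which satisfies one of the alternatives. Satisfied.
  (b) The contract was executed in Tarria, which satisfies one of the alternatives. Met.
  (c) The amount in controversy is USD 163,000, within the $250,000 ceiling, which satisfies one of the alternatives. Satisfied.
  (d) The claim is a consumer claim, not an employment claim, which satisfies one of the alternatives. Satisfied.
  (e) The defendant resides in Tarria — that alternative is enough. Satisfied.
  → Jurisdiction lies.
The Circuit Court of Rhoport:
  (a) The claim is a consumer claim, not a contract claim, which satisfies one of the alternatives. The exception is not triggered, since the claim does not concern real property. Condition met.
  (b) Marlo Marchetti resides in Tarria. Satisfied.
  (c) The amount in controversy is 163,000 dollars, which meets the $15,000 floor, so this disjunct is met. Met.
  (d) The plaintiff resides in Tarria, which is not Rhoport, so one alternative holds. Satisfied.
  → Every requirement is satisfied — jurisdiction.
The Ulmarsh High Bench:
  (a) The defendant resides in Tarria, not Ulmarsh. Condition not met.
  (b) The plaintiff resides in Tarria, which is not Ulmarsh, so one alternative holds. Condition met.
  (c) The claim is a consumer claim, so one alternative holds. Met.
  (d) No defendant is a corporation; no such written consent has been filed — no alternative holds. The proviso rescues it, though: the amount in controversy is $163,000, which meets the 156,000 dollars floor. Condition met.
  (e) The amount in controversy is USD 163,000, which meets the 138,500 dollars floor — that alternative is enough. Condition met.
  → At least one condition fails; no jurisdiction.
Courts with jurisdiction: the Rhoport High Bench, the Tarria Regional Court, the Circuit Court of Rhoport — 3 in total.

3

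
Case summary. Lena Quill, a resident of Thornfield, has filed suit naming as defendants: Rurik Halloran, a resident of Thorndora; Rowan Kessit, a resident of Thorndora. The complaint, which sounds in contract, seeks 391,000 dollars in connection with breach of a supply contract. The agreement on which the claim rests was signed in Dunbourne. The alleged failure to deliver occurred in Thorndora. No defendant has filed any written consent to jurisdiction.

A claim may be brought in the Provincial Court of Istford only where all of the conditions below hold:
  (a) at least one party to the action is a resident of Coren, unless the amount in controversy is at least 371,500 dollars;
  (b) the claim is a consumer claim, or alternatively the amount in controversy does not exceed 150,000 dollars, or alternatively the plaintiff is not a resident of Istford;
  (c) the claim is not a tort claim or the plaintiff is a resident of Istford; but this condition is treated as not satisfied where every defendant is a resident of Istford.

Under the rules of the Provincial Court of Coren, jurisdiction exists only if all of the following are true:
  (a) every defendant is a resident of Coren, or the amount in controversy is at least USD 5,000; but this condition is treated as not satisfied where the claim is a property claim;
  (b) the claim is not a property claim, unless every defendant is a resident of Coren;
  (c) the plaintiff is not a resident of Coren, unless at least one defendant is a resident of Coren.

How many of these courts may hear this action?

2

The Provincial Court of Istford:
  (a) No party resides in Coren. However, the amount in controversy is $391,000, which meets the 371,500 dollars floor, so the 'unless' proviso supplies this condition. Satisfied.
  (b) The plaintiff resides in Thornfield, which is not Istford, so this disjunct is met. Condition met.
  (c) The claim is a contract claim, not a tort claim, which satisfies one of the alternatives. The exception is not triggered, since the defendants reside as follows — Rurik Halloran in Thorndora, Rowan Kessit in Thorndora — not all in Istford. Met.
  → All conditions met; jurisdiction exists.
The Provincial Court of Coren:
  (a) The amount in controversy is $391,000, which meets the USD 5,000 floor, which satisfies one of the alternatives. The exception is not triggered, since the claim is a contract claim, not a property claim. Condition met.
  (b) The claim is a contract claim, not a property claim. Condition met.
  (c) The plaintiff resides in Thornfield, which is not Coren. Met.
  → Every requirement is satisfied — jurisdiction.
Courts with jurisdiction: the Provincial Court of Istford, the Provincial Court of Coren — 2 in total.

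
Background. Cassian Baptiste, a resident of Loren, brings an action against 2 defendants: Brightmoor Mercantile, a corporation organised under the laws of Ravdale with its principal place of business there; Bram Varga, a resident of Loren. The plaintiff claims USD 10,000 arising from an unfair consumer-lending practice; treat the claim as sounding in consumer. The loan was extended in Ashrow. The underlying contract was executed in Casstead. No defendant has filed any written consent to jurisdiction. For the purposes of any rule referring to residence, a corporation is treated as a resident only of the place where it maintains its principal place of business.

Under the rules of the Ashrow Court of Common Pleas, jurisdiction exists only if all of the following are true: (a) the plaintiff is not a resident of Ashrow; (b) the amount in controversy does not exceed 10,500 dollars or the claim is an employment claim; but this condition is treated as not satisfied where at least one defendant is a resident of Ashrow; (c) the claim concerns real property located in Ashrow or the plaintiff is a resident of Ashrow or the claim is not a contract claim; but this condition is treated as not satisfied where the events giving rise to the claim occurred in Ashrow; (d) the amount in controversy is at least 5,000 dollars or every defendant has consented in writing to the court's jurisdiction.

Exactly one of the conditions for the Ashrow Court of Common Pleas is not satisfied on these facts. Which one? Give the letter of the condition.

The Ashrow Court of Common Pleas:
  (a) The plaintiff resides in Loren, which is not Ashrow. Satisfied.
  (b) The amount in controversy is USD 10,000, within the USD 10,500 ceiling, so one alternative holds. The exception is not triggered, since no defendant resides in Ashrow (they reside in Ravdale, Loren). Satisfied.
  (c) The claim is a consumer claim, not a contract claim, so this disjunct is met. However, the operative events occurred in Ashrow, which falls within the stated exception and so defeats the condition. Fails.
  (d) The amount in controversy is USD 10,000, which meets the $5,000 floor — that alternative is enough. Satisfied.
Only condition (c) fails.

(c)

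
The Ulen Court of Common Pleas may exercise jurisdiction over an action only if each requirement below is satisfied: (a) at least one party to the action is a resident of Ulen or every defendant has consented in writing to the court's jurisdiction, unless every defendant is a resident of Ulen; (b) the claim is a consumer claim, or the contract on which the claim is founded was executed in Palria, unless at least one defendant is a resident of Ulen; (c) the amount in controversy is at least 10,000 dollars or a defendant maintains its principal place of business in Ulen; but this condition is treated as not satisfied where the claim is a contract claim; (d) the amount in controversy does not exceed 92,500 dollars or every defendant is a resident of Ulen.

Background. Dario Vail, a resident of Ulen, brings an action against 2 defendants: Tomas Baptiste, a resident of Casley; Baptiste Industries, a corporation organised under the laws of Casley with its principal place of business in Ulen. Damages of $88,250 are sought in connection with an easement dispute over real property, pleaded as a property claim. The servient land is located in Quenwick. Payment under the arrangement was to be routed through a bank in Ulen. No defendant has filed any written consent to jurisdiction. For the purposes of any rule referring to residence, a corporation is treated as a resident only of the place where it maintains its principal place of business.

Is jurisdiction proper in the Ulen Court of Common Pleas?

Yes

The Ulen Court of Common Pleas:
  (a) Dario Vail resides in Ulen, so this disjunct is met. Met.
  (b) The claim is a property claim, not a consumer claim; no contract (and hence no place of execution) is alleged — every alternative fails. However, Baptiste Industries resides in Ulen, so the 'unless' proviso supplies this condition. Satisfied.
  (c) The amount in controversy is USD 88,250, which meets the 10,000 dollars floor, so this disjunct is met. The carve-out does not apply: the claim is a property claim, not a contract claim. Condition met.
  (d) The amount in controversy is $88,250, within the 92,500 dollars ceiling — that alternative is enough. Met.
  → Every requirement is satisfied — jurisdiction.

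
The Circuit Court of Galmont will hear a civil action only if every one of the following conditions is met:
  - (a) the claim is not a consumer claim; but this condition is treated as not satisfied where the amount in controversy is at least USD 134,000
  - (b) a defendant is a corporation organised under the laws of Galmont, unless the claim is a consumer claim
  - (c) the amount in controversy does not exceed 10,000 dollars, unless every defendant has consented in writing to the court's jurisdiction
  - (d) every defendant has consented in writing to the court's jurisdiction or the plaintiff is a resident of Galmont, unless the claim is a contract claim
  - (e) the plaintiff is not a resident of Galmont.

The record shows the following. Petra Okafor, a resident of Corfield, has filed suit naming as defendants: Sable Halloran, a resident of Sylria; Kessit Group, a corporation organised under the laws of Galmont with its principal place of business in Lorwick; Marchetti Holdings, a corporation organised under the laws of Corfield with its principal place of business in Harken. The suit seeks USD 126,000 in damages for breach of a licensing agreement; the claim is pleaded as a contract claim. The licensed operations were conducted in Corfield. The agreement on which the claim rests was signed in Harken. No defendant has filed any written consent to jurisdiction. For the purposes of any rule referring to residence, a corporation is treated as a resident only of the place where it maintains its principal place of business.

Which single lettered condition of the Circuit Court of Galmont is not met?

The Circuit Court of Galmont:
  (a) The claim is a contract claim, not a consumer claim. The carve-out does not apply: the amount in controversy is $126,000, below the 134,000 dollars floor. Met.
  (b) Kessit Group is organised under the laws of Galmont. Met.
  (c) The amount in controversy is USD 126,000, above the 10,000 dollars ceiling. The proviso offers no rescue either, since no such written consent has been filed. Not satisfied.
  (d) No such written consent has been filed; the plaintiff resides in Corfield, not Galmont — no alternative holds. The proviso rescues it, though: the claim is a contract claim. Met.
  (e) The plaintiff resides in Corfield, which is not Galmont. Satisfied.
Only condition (c) fails.

(c)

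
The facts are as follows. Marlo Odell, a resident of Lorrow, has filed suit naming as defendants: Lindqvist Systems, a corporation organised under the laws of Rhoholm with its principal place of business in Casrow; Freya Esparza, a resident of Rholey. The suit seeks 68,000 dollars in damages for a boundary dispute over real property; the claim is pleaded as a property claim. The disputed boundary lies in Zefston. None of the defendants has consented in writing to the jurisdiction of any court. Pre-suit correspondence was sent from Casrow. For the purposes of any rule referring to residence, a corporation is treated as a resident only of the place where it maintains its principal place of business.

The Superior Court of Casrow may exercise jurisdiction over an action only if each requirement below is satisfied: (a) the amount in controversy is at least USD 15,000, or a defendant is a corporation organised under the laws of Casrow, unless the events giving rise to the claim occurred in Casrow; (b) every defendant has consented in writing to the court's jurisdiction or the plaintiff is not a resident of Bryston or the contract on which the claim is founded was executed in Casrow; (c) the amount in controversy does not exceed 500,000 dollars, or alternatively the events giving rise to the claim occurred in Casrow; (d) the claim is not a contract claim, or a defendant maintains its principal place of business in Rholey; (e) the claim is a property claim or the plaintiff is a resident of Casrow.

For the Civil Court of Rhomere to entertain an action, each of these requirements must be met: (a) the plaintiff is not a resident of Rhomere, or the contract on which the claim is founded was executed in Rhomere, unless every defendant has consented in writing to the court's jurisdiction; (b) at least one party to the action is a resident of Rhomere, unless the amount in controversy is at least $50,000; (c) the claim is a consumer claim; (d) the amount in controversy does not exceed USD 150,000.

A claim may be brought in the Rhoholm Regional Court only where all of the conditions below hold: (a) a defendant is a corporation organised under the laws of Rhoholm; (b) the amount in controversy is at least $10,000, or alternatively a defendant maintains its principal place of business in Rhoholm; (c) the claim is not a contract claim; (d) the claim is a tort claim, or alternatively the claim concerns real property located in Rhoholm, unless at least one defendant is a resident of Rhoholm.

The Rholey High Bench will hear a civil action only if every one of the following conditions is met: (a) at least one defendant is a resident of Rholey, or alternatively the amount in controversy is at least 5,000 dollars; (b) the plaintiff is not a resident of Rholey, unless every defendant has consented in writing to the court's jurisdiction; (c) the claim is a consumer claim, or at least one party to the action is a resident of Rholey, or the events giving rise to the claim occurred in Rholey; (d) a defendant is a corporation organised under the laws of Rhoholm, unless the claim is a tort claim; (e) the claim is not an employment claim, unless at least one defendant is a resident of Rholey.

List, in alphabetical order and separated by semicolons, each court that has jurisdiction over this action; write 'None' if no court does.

The Superior Court of Casrow:
  (a) The amount in controversy is $68,000, which meets the USD 15,000 floor, so this disjunct is met. Met.
  (b) The plaintiff resides in Lorrow, which is not Bryston, so one alternative holds. Satisfied.
  (c) The amount in controversy is USD 68,000, within the USD 500,000 ceiling, so one alternative holds. Condition met.
  (d) The claim is a property claim, not a contract claim, so this disjunct is met. Satisfied.
  (e) The claim is a property claim — that alternative is enough. Met.
  → Jurisdiction lies.
The Civil Court of Rhomere:
  (a) The plaintiff resides in Lorrow, which is not Rhomere, so this disjunct is met. Met.
  (b) No party resides in Rhomere. The proviso rescues it, though: the amount in controversy is $68,000, which meets the 50,000 dollars floor. Satisfied.
  (c) The claim is a property claim, not a consumer claim. Not met.
  (d) The amount in controversy is $68,000, within the $150,000 ceiling. Condition met.
  → No jurisdiction.
The Rhoholm Regional Court:
  (a) Lindqvist Systems is organised under the laws of Rhoholm. Satisfied.
  (b) The amount in controversy is USD 68,000, which meets the 10,000 dollars floor — that alternative is enough. Condition met.
  (c) The claim is a property claim, not a contract claim. Satisfied.
  (d) The claim is a property claim, not a tort claim; the property lies in Zefston, not Rhoholm — every alternative fails. Nor does the 'unless' clause help: no defendant resides in Rhoholm (they reside in Casrow, Rholey). Not satisfied.
  → The court lacks jurisdiction.
The Rholey High Bench:
  (a) Freya Esparza resides in Rholey, so this disjunct is met. Condition met.
  (b) The plaintiff resides in Lorrow, which is not Rholey. Met.
  (c) Freya Esparza resides in Rholey — that alternative is enough. Satisfied.
  (d) Lindqvist Systems is organised under the laws of Rhoholm. Met.
  (e) The claim is a property claim, not an employment claim. Met.
  → The court has jurisdiction.

the Rholey High Bench; the Superior Court of Casrow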